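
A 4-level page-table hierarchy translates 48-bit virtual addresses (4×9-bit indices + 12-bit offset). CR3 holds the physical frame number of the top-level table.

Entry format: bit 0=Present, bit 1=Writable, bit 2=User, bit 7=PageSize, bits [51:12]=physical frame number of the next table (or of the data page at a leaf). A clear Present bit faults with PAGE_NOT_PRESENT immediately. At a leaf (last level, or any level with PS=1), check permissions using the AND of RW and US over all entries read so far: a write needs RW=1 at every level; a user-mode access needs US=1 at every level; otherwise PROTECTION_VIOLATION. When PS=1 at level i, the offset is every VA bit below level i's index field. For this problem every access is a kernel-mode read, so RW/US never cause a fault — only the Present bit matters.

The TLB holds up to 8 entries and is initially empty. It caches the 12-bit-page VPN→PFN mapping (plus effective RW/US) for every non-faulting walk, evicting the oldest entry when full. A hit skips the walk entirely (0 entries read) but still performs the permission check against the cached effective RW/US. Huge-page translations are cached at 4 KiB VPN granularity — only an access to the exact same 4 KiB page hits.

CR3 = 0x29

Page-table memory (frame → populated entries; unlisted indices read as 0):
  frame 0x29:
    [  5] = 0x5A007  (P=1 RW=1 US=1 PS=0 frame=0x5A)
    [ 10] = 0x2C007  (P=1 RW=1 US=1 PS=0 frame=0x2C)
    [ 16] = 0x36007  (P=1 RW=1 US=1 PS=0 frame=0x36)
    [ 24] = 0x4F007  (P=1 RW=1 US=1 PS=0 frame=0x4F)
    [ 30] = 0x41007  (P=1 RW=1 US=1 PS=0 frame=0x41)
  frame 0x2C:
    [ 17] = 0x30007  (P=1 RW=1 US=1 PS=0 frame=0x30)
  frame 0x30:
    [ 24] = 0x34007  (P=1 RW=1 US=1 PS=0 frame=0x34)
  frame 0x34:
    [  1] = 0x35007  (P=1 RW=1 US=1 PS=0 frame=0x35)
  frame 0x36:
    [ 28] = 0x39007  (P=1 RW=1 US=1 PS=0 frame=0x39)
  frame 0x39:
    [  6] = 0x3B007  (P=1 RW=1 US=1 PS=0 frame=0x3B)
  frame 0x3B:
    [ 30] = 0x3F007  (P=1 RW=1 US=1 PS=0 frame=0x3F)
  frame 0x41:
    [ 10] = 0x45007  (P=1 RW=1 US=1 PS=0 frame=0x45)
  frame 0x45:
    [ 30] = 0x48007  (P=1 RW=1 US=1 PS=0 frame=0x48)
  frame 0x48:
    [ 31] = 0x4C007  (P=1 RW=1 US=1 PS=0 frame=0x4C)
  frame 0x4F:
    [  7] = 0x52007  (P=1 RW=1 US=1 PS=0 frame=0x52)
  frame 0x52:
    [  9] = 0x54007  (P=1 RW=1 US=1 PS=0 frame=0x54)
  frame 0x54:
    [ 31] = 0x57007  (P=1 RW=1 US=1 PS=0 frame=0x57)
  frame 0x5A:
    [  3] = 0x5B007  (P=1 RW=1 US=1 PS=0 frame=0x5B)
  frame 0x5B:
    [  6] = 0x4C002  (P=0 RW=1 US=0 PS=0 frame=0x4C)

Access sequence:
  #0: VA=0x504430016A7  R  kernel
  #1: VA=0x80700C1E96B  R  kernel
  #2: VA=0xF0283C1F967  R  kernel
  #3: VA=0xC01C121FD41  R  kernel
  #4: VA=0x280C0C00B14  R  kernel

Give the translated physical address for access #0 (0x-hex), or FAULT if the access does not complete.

Per-access translation:
#0 VA=0x504430016A7 (r,kernel):
  L0: frame=0x29 idx=10 entry=0x2C007 [P=1 RW=1 US=1 PS=0]
  L1: frame=0x2C idx=17 entry=0x30007 [P=1 RW=1 US=1 PS=0]
  L2: frame=0x30 idx=24 entry=0x34007 [P=1 RW=1 US=1 PS=0]
  L3: frame=0x34 idx=1 entry=0x35007 [P=1 RW=1 US=1 PS=0]
  ⇒ phys 0x356A7  [4 reads]
#1 VA=0x80700C1E96B (r,kernel):
  L0: frame=0x29 idx=16 entry=0x36007 [P=1 RW=1 US=1 PS=0]
  L1: frame=0x36 idx=28 entry=0x39007 [P=1 RW=1 US=1 PS=0]
  L2: frame=0x39 idx=6 entry=0x3B007 [P=1 RW=1 US=1 PS=0]
  L3: frame=0x3B idx=30 entry=0x3F007 [P=1 RW=1 US=1 PS=0]
  ⇒ phys 0x3F96B  [4 reads]
#2 VA=0xF0283C1F967 (r,kernel):
  L0: frame=0x29 idx=30 entry=0x41007 [P=1 RW=1 US=1 PS=0]
  L1: frame=0x41 idx=10 entry=0x45007 [P=1 RW=1 US=1 PS=0]
  L2: frame=0x45 idx=30 entry=0x48007 [P=1 RW=1 US=1 PS=0]
  L3: frame=0x48 idx=31 entry=0x4C007 [P=1 RW=1 US=1 PS=0]
  ⇒ phys 0x4C967  [4 reads]
#3 VA=0xC01C121FD41 (r,kernel):
  L0: frame=0x29 idx=24 entry=0x4F007 [P=1 RW=1 US=1 PS=0]
  L1: frame=0x4F idx=7 entry=0x52007 [P=1 RW=1 US=1 PS=0]
  L2: frame=0x52 idx=9 entry=0x54007 [P=1 RW=1 US=1 PS=0]
  L3: frame=0x54 idx=31 entry=0x57007 [P=1 RW=1 US=1 PS=0]
  ⇒ phys 0x57D41  [4 reads]
#4 VA=0x280C0C00B14 (r,kernel):
  L0: frame=0x29 idx=5 entry=0x5A007 [P=1 RW=1 US=1 PS=0]
  L1: frame=0x5A idx=3 entry=0x5B007 [P=1 RW=1 US=1 PS=0]
  L2: frame=0x5B idx=6 entry=0x4C002 [P=0 RW=1 US=0 PS=0]
  ✗ PAGE_NOT_PRESENT  [3 reads]

Access #0 PA: 0x356A7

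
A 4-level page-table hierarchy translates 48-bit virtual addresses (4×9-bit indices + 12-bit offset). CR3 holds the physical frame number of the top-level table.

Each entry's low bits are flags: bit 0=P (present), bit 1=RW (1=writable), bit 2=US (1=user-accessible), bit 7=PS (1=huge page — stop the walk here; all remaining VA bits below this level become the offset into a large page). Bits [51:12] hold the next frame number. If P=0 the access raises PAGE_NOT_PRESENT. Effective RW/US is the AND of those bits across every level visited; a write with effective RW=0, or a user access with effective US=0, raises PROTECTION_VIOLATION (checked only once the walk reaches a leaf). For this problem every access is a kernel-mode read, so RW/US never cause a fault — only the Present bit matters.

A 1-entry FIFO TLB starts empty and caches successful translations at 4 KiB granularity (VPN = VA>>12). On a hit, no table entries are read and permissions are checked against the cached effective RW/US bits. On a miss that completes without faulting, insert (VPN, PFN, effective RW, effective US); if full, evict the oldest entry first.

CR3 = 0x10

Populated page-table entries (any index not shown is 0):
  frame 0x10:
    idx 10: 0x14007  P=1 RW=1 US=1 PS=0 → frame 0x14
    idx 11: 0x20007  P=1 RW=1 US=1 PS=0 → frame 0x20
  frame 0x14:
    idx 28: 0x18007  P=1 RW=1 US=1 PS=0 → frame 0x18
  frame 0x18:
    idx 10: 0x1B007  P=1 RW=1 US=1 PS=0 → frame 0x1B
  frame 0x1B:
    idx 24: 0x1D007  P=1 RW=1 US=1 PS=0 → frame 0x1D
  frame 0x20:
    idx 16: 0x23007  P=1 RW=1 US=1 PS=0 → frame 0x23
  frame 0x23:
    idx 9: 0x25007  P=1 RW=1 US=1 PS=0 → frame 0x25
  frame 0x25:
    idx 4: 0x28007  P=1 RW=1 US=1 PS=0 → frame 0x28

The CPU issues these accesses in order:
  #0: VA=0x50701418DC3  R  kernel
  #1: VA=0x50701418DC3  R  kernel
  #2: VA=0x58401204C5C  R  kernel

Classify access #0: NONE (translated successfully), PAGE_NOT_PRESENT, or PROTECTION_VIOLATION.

Trace:
#0 VA=0x50701418DC3 (r,kernel):
  lvl0: tbl 0x10, slot 10 ⇒ 0x14007 (P1/RW1/US1/PS0)
  lvl1: tbl 0x14, slot 28 ⇒ 0x18007 (P1/RW1/US1/PS0)
  lvl2: tbl 0x18, slot 10 ⇒ 0x1B007 (P1/RW1/US1/PS0)
  lvl3: tbl 0x1B, slot 24 ⇒ 0x1D007 (P1/RW1/US1/PS0)
  → PA=0x1DDC3  (4 entries read)
#1 VA=0x50701418DC3 (r,kernel):
  TLB hit vpn=0x50701418 → PA=0x1DDC3
#2 VA=0x58401204C5C (r,kernel):
  lvl0: tbl 0x10, slot 11 ⇒ 0x20007 (P1/RW1/US1/PS0)
  lvl1: tbl 0x20, slot 16 ⇒ 0x23007 (P1/RW1/US1/PS0)
  lvl2: tbl 0x23, slot 9 ⇒ 0x25007 (P1/RW1/US1/PS0)
  lvl3: tbl 0x25, slot 4 ⇒ 0x28007 (P1/RW1/US1/PS0)
  → PA=0x28C5C  (4 entries read)

Access #0 fault: NONE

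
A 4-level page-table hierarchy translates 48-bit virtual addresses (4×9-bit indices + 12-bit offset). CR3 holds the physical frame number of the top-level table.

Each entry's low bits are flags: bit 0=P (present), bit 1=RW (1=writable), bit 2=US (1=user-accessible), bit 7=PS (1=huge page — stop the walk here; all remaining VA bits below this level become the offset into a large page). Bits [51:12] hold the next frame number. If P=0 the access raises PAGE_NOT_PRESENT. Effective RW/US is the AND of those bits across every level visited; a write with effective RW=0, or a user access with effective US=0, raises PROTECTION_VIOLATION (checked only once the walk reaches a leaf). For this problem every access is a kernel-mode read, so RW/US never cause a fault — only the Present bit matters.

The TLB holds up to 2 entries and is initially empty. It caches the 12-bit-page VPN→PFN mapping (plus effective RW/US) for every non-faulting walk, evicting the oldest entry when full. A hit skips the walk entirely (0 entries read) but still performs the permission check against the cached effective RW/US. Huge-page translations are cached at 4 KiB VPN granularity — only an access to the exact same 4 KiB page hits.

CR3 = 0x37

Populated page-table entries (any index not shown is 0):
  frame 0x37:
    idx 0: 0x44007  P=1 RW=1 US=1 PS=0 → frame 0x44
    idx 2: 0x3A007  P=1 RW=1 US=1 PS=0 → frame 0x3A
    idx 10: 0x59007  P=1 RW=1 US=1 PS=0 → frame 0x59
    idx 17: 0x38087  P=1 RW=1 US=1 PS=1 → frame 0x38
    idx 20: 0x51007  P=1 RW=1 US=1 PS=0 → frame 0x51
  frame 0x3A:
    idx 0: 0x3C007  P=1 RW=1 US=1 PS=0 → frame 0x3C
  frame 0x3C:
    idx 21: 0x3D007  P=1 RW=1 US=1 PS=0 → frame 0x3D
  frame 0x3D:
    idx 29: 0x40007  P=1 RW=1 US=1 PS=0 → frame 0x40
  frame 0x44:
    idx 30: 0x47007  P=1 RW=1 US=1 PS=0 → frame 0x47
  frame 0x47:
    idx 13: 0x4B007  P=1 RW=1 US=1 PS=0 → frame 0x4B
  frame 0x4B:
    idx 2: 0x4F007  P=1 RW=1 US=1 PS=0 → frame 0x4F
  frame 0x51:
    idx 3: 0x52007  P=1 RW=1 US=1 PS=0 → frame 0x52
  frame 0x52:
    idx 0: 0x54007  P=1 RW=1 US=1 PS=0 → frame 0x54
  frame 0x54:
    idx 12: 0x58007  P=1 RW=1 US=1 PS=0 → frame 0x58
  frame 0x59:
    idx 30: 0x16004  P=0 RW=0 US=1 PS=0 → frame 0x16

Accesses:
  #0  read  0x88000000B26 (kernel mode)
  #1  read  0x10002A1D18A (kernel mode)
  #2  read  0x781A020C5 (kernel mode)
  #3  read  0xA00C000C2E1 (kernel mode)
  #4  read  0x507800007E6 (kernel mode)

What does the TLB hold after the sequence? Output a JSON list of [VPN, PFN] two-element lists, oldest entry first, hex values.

Trace:
#0 VA=0x88000000B26 (r,kernel):
  L0: frame=0x37 idx=17 entry=0x38087 [P=1 RW=1 US=1 PS=1]
  ✓ 0x38B26 (huge @L0)  — 1 lookups
#1 VA=0x10002A1D18A (r,kernel):
  L0: frame=0x37 idx=2 entry=0x3A007 [P=1 RW=1 US=1 PS=0]
  L1: frame=0x3A idx=0 entry=0x3C007 [P=1 RW=1 US=1 PS=0]
  L2: frame=0x3C idx=21 entry=0x3D007 [P=1 RW=1 US=1 PS=0]
  L3: frame=0x3D idx=29 entry=0x40007 [P=1 RW=1 US=1 PS=0]
  ✓ 0x4018A  — 4 lookups
#2 VA=0x781A020C5 (r,kernel):
  L0: frame=0x37 idx=0 entry=0x44007 [P=1 RW=1 US=1 PS=0]
  L1: frame=0x44 idx=30 entry=0x47007 [P=1 RW=1 US=1 PS=0]
  L2: frame=0x47 idx=13 entry=0x4B007 [P=1 RW=1 US=1 PS=0]
  L3: frame=0x4B idx=2 entry=0x4F007 [P=1 RW=1 US=1 PS=0]
  ✓ 0x4F0C5  — 4 lookups
#3 VA=0xA00C000C2E1 (r,kernel):
  L0: frame=0x37 idx=20 entry=0x51007 [P=1 RW=1 US=1 PS=0]
  L1: frame=0x51 idx=3 entry=0x52007 [P=1 RW=1 US=1 PS=0]
  L2: frame=0x52 idx=0 entry=0x54007 [P=1 RW=1 US=1 PS=0]
  L3: frame=0x54 idx=12 entry=0x58007 [P=1 RW=1 US=1 PS=0]
  ✓ 0x582E1  — 4 lookups
#4 VA=0x507800007E6 (r,kernel):
  L0: frame=0x37 idx=10 entry=0x59007 [P=1 RW=1 US=1 PS=0]
  L1: frame=0x59 idx=30 entry=0x16004 [P=0 RW=0 US=1 PS=0]
  ✗ PAGE_NOT_PRESENT  [2 reads]

TLB: [["0x781A02", "0x4F"], ["0xA00C000C", "0x58"]]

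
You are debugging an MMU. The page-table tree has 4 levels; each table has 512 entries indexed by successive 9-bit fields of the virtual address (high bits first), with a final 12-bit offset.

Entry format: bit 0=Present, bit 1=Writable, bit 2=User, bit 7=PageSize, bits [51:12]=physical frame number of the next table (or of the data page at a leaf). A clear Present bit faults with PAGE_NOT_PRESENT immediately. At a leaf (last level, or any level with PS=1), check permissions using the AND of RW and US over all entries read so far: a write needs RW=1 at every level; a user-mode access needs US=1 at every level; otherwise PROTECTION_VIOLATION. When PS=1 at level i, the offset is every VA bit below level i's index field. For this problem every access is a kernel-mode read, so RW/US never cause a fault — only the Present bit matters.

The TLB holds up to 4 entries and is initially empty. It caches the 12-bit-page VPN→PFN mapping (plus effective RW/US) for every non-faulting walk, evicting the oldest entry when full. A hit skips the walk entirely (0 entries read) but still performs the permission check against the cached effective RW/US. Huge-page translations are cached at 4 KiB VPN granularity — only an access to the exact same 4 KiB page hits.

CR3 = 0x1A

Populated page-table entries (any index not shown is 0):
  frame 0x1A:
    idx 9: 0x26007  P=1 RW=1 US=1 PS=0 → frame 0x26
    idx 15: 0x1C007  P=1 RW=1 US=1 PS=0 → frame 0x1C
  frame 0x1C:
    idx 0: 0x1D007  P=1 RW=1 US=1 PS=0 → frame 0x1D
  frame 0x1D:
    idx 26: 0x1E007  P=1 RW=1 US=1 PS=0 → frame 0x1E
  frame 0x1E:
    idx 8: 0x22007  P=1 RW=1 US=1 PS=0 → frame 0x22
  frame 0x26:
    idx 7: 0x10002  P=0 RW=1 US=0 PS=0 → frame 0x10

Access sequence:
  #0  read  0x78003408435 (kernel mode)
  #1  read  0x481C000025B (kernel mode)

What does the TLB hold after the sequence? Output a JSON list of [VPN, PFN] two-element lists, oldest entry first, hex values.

Trace:
#0 VA=0x78003408435 (r,kernel):
  lvl0: tbl 0x1A, slot 15 ⇒ 0x1C007 (P1/RW1/US1/PS0)
  lvl1: tbl 0x1C, slot 0 ⇒ 0x1D007 (P1/RW1/US1/PS0)
  lvl2: tbl 0x1D, slot 26 ⇒ 0x1E007 (P1/RW1/US1/PS0)
  lvl3: tbl 0x1E, slot 8 ⇒ 0x22007 (P1/RW1/US1/PS0)
  ✓ 0x22435  — 4 lookups
#1 VA=0x481C000025B (r,kernel):
  lvl0: tbl 0x1A, slot 9 ⇒ 0x26007 (P1/RW1/US1/PS0)
  lvl1: tbl 0x26, slot 7 ⇒ 0x10002 (P0/RW1/US0/PS0)
  → PAGE_NOT_PRESENT  (2 entries read)

TLB: [["0x78003408", "0x22"]]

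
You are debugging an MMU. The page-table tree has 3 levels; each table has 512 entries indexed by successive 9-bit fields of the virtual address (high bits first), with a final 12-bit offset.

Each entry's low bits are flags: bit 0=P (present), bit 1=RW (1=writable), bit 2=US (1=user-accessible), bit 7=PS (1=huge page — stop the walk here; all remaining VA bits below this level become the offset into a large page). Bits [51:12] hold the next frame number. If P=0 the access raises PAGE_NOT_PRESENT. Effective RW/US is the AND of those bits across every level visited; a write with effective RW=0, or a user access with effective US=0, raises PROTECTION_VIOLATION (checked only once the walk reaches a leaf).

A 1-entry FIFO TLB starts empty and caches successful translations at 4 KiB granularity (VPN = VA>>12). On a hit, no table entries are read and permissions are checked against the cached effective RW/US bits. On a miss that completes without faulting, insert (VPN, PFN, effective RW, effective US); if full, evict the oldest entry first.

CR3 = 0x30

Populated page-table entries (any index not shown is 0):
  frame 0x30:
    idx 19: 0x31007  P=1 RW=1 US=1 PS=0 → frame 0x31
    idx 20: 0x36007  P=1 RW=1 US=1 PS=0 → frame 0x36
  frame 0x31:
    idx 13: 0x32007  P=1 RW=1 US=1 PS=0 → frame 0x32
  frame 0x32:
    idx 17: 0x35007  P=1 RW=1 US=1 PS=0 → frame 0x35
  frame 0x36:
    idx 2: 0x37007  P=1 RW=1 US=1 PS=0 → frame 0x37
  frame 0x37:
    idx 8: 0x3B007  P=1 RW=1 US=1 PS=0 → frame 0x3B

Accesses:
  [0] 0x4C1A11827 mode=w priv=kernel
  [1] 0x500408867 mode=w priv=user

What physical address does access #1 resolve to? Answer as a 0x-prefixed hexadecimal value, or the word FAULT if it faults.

Trace:
#0 VA=0x4C1A11827 (w,kernel):
  L0 @0x30[19] → 0x31007  P=1,RW=1,US=1,PS=0
  L1 @0x31[13] → 0x32007  P=1,RW=1,US=1,PS=0
  L2 @0x32[17] → 0x35007  P=1,RW=1,US=1,PS=0
  → PA=0x35827  (3 entries read)
#1 VA=0x500408867 (w,user):
  L0 @0x30[20] → 0x36007  P=1,RW=1,US=1,PS=0
  L1 @0x36[2] → 0x37007  P=1,RW=1,US=1,PS=0
  L2 @0x37[8] → 0x3B007  P=1,RW=1,US=1,PS=0
  → PA=0x3B867  (3 entries read)

Access #1 PA: 0x3B867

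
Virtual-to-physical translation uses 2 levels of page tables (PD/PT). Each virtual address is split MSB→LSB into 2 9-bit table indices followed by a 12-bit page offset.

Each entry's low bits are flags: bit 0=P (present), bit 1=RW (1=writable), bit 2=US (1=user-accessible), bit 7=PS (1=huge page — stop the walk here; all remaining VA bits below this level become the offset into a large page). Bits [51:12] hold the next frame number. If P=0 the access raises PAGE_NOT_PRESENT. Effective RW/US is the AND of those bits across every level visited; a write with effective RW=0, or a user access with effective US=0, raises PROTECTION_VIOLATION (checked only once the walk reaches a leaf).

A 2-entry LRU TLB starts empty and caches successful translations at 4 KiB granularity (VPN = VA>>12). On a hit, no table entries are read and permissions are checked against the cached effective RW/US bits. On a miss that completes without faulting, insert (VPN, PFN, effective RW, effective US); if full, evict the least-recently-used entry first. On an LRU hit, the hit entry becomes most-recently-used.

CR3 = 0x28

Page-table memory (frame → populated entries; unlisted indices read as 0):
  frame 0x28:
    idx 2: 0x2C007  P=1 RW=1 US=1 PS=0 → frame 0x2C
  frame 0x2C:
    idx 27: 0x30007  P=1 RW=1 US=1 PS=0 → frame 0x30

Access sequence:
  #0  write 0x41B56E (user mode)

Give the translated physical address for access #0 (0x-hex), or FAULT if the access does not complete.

Walk each access:
#0 VA=0x41B56E (w,user):
  lvl0: tbl 0x28, slot 2 ⇒ 0x2C007 (P1/RW1/US1/PS0)
  lvl1: tbl 0x2C, slot 27 ⇒ 0x30007 (P1/RW1/US1/PS0)
  ✓ 0x3056E  — 2 lookups

Access #0 PA: 0x3056E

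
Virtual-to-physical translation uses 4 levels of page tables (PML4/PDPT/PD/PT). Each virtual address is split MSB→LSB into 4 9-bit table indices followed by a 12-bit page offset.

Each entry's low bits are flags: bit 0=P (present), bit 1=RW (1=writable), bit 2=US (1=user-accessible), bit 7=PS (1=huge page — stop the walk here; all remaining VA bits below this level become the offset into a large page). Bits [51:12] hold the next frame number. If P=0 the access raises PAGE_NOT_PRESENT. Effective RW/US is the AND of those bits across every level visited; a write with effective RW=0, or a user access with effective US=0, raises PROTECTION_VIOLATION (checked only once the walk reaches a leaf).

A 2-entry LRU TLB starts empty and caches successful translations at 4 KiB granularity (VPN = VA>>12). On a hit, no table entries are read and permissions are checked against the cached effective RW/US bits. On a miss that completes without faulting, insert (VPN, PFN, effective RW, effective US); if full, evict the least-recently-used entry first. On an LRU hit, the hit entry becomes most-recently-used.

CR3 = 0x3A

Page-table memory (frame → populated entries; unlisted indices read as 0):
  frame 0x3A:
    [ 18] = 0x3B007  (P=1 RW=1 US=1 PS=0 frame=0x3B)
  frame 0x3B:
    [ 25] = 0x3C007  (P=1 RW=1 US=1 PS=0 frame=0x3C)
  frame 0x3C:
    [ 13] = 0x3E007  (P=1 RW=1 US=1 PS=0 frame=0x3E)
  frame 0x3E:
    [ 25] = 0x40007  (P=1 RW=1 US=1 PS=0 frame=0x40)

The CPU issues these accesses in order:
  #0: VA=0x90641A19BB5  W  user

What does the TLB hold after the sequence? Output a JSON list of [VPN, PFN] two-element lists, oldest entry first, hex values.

Per-access translation:
#0 VA=0x90641A19BB5 (w,user):
  lvl0: tbl 0x3A, slot 18 ⇒ 0x3B007 (P1/RW1/US1/PS0)
  lvl1: tbl 0x3B, slot 25 ⇒ 0x3C007 (P1/RW1/US1/PS0)
  lvl2: tbl 0x3C, slot 13 ⇒ 0x3E007 (P1/RW1/US1/PS0)
  lvl3: tbl 0x3E, slot 25 ⇒ 0x40007 (P1/RW1/US1/PS0)
  ✓ 0x40BB5  — 4 lookups

TLB: [["0x90641A19", "0x40"]]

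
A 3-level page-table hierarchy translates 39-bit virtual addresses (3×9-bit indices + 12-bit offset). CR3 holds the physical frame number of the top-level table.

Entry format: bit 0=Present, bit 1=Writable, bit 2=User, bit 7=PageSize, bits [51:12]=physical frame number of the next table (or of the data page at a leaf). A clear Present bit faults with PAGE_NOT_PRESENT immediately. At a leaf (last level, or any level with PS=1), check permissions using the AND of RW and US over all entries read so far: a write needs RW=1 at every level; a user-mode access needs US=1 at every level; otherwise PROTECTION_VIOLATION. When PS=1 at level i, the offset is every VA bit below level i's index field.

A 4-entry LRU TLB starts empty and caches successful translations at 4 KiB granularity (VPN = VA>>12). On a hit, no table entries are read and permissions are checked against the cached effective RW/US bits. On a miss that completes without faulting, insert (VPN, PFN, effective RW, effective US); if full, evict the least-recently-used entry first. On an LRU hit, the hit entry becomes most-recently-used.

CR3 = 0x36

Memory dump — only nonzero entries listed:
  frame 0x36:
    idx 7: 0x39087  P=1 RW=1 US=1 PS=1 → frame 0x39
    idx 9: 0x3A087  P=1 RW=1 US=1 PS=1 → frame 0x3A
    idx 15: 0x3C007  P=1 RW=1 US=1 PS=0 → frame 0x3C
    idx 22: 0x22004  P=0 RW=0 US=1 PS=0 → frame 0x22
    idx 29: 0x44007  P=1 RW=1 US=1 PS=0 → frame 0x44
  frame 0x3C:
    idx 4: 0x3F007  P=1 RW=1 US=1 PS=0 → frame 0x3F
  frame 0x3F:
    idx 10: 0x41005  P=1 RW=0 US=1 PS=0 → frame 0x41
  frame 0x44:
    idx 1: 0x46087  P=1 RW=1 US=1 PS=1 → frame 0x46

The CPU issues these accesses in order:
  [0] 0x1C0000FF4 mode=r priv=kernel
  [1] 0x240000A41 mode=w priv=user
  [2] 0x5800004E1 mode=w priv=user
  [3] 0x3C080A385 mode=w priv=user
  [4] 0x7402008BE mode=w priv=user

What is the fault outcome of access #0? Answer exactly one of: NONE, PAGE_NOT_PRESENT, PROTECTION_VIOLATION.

Walk each access:
#0 VA=0x1C0000FF4 (r,kernel):
  lvl0: tbl 0x36, slot 7 ⇒ 0x39087 (P1/RW1/US1/PS1)
  ⇒ phys 0x39FF4 (huge @L0)  [1 reads]
#1 VA=0x240000A41 (w,user):
  lvl0: tbl 0x36, slot 9 ⇒ 0x3A087 (P1/RW1/US1/PS1)
  ⇒ phys 0x3AA41 (huge @L0)  [1 reads]
#2 VA=0x5800004E1 (w,user):
  lvl0: tbl 0x36, slot 22 ⇒ 0x22004 (P0/RW0/US1/PS0)
  → PAGE_NOT_PRESENT  (1 entries read)
#3 VA=0x3C080A385 (w,user):
  lvl0: tbl 0x36, slot 15 ⇒ 0x3C007 (P1/RW1/US1/PS0)
  lvl1: tbl 0x3C, slot 4 ⇒ 0x3F007 (P1/RW1/US1/PS0)
  lvl2: tbl 0x3F, slot 10 ⇒ 0x41005 (P1/RW0/US1/PS0)
  → PROTECTION_VIOLATION  (3 entries read)
#4 VA=0x7402008BE (w,user):
  lvl0: tbl 0x36, slot 29 ⇒ 0x44007 (P1/RW1/US1/PS0)
  lvl1: tbl 0x44, slot 1 ⇒ 0x46087 (P1/RW1/US1/PS1)
  ⇒ phys 0x468BE (huge @L1)  [2 reads]

Access #0 fault: NONE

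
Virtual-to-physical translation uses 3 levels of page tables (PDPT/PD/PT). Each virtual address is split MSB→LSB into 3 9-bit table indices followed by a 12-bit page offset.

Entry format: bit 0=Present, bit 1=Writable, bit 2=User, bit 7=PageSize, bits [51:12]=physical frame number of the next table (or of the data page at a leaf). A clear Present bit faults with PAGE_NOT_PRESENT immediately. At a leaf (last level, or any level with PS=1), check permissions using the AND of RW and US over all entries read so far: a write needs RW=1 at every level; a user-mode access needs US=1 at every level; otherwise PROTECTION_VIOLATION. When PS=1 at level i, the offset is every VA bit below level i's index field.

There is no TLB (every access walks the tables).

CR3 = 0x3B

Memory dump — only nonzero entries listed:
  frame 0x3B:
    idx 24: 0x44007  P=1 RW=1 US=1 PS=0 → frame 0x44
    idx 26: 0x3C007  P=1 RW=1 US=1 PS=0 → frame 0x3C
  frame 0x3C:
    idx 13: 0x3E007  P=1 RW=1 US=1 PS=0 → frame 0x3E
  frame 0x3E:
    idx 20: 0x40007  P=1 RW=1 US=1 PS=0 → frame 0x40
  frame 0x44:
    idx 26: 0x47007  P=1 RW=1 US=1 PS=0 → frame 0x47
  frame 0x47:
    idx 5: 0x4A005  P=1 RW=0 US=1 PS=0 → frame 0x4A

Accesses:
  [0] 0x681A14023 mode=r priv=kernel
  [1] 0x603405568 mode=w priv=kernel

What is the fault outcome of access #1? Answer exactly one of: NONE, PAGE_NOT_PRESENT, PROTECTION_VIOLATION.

Trace:
#0 VA=0x681A14023 (r,kernel):
  L0 @0x3B[26] → 0x3C007  P=1,RW=1,US=1,PS=0
  L1 @0x3C[13] → 0x3E007  P=1,RW=1,US=1,PS=0
  L2 @0x3E[20] → 0x40007  P=1,RW=1,US=1,PS=0
  → PA=0x40023  (3 entries read)
#1 VA=0x603405568 (w,kernel):
  L0 @0x3B[24] → 0x44007  P=1,RW=1,US=1,PS=0
  L1 @0x44[26] → 0x47007  P=1,RW=1,US=1,PS=0
  L2 @0x47[5] → 0x4A005  P=1,RW=0,US=1,PS=0
  ⇒ fault: PROTECTION_VIOLATION  — 3 lookups

Access #1 fault: PROTECTION_VIOLATION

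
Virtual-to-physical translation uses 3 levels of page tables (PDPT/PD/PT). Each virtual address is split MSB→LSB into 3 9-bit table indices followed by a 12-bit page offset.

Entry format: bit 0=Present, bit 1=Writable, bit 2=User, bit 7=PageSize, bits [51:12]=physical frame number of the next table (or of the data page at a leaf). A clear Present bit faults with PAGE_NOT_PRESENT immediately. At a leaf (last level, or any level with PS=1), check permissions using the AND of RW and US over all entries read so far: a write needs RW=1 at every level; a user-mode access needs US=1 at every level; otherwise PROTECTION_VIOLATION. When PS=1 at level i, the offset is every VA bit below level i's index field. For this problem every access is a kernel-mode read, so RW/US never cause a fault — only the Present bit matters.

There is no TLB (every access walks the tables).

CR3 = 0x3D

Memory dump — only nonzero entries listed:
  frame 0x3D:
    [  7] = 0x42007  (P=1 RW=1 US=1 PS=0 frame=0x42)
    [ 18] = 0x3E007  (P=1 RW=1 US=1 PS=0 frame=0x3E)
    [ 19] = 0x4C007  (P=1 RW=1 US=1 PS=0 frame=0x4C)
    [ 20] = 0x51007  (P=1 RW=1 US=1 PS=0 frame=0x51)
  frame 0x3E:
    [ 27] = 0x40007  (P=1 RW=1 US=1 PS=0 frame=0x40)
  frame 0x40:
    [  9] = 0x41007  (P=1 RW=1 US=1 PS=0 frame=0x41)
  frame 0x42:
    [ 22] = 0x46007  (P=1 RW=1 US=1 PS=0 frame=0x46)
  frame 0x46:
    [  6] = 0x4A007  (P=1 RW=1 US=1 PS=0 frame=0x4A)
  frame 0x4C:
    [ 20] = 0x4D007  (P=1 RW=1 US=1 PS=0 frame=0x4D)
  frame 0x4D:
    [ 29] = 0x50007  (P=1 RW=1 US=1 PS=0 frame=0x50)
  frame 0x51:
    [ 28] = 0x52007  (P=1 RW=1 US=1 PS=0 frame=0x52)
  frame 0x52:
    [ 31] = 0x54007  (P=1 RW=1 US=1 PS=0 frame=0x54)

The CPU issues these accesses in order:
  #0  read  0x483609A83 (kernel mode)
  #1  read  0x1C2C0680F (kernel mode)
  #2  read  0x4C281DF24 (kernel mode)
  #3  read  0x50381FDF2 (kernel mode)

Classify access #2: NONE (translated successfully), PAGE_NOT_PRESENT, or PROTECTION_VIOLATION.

Walk each access:
#0 VA=0x483609A83 (r,kernel):
  [0] read 0x3D idx=18: raw=0x3E007 flags P=1 W=1 U=1 S=0
  [1] read 0x3E idx=27: raw=0x40007 flags P=1 W=1 U=1 S=0
  [2] read 0x40 idx=9: raw=0x41007 flags P=1 W=1 U=1 S=0
  ✓ 0x41A83  — 3 lookups
#1 VA=0x1C2C0680F (r,kernel):
  [0] read 0x3D idx=7: raw=0x42007 flags P=1 W=1 U=1 S=0
  [1] read 0x42 idx=22: raw=0x46007 flags P=1 W=1 U=1 S=0
  [2] read 0x46 idx=6: raw=0x4A007 flags P=1 W=1 U=1 S=0
  ✓ 0x4A80F  — 3 lookups
#2 VA=0x4C281DF24 (r,kernel):
  [0] read 0x3D idx=19: raw=0x4C007 flags P=1 W=1 U=1 S=0
  [1] read 0x4C idx=20: raw=0x4D007 flags P=1 W=1 U=1 S=0
  [2] read 0x4D idx=29: raw=0x50007 flags P=1 W=1 U=1 S=0
  ✓ 0x50F24  — 3 lookups
#3 VA=0x50381FDF2 (r,kernel):
  [0] read 0x3D idx=20: raw=0x51007 flags P=1 W=1 U=1 S=0
  [1] read 0x51 idx=28: raw=0x52007 flags P=1 W=1 U=1 S=0
  [2] read 0x52 idx=31: raw=0x54007 flags P=1 W=1 U=1 S=0
  ✓ 0x54DF2  — 3 lookups

Access #2 fault: NONE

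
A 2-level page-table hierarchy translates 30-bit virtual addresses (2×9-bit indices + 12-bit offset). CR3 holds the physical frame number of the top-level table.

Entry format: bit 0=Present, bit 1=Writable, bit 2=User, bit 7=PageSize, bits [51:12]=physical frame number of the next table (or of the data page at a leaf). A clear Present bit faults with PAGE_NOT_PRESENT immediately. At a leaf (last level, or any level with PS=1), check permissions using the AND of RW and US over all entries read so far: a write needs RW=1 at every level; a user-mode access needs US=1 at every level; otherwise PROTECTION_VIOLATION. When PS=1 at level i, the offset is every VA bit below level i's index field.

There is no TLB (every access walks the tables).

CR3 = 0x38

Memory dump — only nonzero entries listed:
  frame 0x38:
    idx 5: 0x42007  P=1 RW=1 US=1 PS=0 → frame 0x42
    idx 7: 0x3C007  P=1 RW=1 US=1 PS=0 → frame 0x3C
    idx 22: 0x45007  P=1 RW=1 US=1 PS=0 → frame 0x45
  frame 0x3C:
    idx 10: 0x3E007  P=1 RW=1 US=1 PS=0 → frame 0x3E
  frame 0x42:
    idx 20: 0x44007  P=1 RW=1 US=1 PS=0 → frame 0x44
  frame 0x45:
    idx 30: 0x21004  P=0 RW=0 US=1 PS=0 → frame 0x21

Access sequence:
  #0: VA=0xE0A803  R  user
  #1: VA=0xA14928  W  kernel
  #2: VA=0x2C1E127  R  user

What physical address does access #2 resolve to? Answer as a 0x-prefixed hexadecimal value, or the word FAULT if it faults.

Per-access translation:
#0 VA=0xE0A803 (r,user):
  L0 @0x38[7] → 0x3C007  P=1,RW=1,US=1,PS=0
  L1 @0x3C[10] → 0x3E007  P=1,RW=1,US=1,PS=0
  ⇒ phys 0x3E803  [2 reads]
#1 VA=0xA14928 (w,kernel):
  L0 @0x38[5] → 0x42007  P=1,RW=1,US=1,PS=0
  L1 @0x42[20] → 0x44007  P=1,RW=1,US=1,PS=0
  ⇒ phys 0x44928  [2 reads]
#2 VA=0x2C1E127 (r,user):
  L0 @0x38[22] → 0x45007  P=1,RW=1,US=1,PS=0
  L1 @0x45[30] → 0x21004  P=0,RW=0,US=1,PS=0
  ⇒ fault: PAGE_NOT_PRESENT  — 2 lookups

Access #2 PA: FAULT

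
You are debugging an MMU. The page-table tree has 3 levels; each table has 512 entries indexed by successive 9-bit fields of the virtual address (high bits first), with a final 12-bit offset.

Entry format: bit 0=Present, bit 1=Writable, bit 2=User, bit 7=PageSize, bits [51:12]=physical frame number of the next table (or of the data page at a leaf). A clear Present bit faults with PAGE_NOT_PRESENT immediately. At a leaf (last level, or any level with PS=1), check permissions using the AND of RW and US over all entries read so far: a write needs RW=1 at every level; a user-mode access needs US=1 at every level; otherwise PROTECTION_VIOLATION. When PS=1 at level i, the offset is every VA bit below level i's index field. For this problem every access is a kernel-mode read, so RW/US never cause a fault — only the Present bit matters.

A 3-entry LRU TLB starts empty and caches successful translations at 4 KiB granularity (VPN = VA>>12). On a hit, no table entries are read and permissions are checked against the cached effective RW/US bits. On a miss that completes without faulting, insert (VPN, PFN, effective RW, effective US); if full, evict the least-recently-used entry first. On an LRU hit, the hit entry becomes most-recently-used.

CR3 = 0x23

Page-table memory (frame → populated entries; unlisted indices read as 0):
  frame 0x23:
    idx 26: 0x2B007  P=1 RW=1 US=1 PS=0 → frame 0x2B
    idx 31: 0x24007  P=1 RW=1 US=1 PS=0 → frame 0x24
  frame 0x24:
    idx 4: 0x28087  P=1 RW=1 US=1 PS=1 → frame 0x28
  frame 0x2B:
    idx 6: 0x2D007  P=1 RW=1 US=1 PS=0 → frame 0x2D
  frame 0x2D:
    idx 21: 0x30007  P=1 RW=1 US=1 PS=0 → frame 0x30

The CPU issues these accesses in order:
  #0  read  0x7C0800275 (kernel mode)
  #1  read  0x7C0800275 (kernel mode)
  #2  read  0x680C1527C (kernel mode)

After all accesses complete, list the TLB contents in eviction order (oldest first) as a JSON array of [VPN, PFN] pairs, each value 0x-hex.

Trace:
#0 VA=0x7C0800275 (r,kernel):
  [0] read 0x23 idx=31: raw=0x24007 flags P=1 W=1 U=1 S=0
  [1] read 0x24 idx=4: raw=0x28087 flags P=1 W=1 U=1 S=1
  ⇒ phys 0x28275 (huge @L1)  [2 reads]
#1 VA=0x7C0800275 (r,kernel):
  TLB hit vpn=0x7C0800 → PA=0x28275
#2 VA=0x680C1527C (r,kernel):
  [0] read 0x23 idx=26: raw=0x2B007 flags P=1 W=1 U=1 S=0
  [1] read 0x2B idx=6: raw=0x2D007 flags P=1 W=1 U=1 S=0
  [2] read 0x2D idx=21: raw=0x30007 flags P=1 W=1 U=1 S=0
  ⇒ phys 0x3027C  [3 reads]

TLB: [["0x7C0800", "0x28"], ["0x680C15", "0x30"]]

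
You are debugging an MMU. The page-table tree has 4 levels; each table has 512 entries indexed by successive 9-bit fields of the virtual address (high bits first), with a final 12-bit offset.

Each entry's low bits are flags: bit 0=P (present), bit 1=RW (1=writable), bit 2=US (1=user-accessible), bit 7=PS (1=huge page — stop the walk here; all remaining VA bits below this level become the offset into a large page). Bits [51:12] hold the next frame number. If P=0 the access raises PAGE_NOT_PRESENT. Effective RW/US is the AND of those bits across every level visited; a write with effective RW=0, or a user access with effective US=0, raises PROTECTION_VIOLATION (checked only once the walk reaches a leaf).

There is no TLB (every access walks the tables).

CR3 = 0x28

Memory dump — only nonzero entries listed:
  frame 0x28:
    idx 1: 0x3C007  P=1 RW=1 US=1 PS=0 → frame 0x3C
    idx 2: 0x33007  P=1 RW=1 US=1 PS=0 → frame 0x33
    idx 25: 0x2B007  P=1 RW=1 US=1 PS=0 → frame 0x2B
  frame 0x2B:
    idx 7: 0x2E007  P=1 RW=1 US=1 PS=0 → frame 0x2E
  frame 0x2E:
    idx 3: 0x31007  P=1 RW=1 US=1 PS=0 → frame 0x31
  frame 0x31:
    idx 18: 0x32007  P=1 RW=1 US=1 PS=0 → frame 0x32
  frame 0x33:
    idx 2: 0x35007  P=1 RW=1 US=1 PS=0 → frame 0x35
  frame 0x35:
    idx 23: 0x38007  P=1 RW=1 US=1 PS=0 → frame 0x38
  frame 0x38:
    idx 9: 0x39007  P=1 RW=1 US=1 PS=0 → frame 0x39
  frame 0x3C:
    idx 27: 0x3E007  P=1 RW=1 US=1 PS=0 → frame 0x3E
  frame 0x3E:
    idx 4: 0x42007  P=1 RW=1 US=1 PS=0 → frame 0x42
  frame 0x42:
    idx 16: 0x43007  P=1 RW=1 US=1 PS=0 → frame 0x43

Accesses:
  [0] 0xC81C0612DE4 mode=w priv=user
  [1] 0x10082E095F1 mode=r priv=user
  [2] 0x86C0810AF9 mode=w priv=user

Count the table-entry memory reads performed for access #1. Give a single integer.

Walk each access:
#0 VA=0xC81C0612DE4 (w,user):
  L0: frame=0x28 idx=25 entry=0x2B007 [P=1 RW=1 US=1 PS=0]
  L1: frame=0x2B idx=7 entry=0x2E007 [P=1 RW=1 US=1 PS=0]
  L2: frame=0x2E idx=3 entry=0x31007 [P=1 RW=1 US=1 PS=0]
  L3: frame=0x31 idx=18 entry=0x32007 [P=1 RW=1 US=1 PS=0]
  → PA=0x32DE4  (4 entries read)
#1 VA=0x10082E095F1 (r,user):
  L0: frame=0x28 idx=2 entry=0x33007 [P=1 RW=1 US=1 PS=0]
  L1: frame=0x33 idx=2 entry=0x35007 [P=1 RW=1 US=1 PS=0]
  L2: frame=0x35 idx=23 entry=0x38007 [P=1 RW=1 US=1 PS=0]
  L3: frame=0x38 idx=9 entry=0x39007 [P=1 RW=1 US=1 PS=0]
  → PA=0x395F1  (4 entries read)
#2 VA=0x86C0810AF9 (w,user):
  L0: frame=0x28 idx=1 entry=0x3C007 [P=1 RW=1 US=1 PS=0]
  L1: frame=0x3C idx=27 entry=0x3E007 [P=1 RW=1 US=1 PS=0]
  L2: frame=0x3E idx=4 entry=0x42007 [P=1 RW=1 US=1 PS=0]
  L3: frame=0x42 idx=16 entry=0x43007 [P=1 RW=1 US=1 PS=0]
  → PA=0x43AF9  (4 entries read)

Entries read for #1: 4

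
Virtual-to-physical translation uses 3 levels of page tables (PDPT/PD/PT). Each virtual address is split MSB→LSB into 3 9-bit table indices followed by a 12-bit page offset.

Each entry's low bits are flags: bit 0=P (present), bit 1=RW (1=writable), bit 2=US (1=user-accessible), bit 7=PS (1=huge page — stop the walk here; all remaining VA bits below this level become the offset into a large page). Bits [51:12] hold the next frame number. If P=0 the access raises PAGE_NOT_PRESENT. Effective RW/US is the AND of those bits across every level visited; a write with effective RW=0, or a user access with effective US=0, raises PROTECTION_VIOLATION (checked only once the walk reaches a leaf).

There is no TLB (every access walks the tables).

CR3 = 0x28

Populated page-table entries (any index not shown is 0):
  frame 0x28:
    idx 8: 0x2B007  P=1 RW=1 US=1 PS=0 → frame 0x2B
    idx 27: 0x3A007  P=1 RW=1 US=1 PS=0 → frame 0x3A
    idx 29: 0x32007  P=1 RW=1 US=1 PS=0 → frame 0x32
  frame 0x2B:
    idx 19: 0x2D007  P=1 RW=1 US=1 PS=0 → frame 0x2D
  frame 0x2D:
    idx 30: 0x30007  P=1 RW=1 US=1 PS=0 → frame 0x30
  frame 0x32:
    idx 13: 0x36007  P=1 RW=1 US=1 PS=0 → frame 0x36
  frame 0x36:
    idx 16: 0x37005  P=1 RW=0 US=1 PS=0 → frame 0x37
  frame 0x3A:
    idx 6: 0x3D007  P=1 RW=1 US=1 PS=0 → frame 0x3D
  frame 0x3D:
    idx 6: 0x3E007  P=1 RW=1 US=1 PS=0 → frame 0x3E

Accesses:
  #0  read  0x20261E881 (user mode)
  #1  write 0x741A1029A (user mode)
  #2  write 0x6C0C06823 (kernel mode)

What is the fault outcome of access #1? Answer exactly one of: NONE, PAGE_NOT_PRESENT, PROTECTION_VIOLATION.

Walk each access:
#0 VA=0x20261E881 (r,user):
  L0 @0x28[8] → 0x2B007  P=1,RW=1,US=1,PS=0
  L1 @0x2B[19] → 0x2D007  P=1,RW=1,US=1,PS=0
  L2 @0x2D[30] → 0x30007  P=1,RW=1,US=1,PS=0
  → PA=0x30881  (3 entries read)
#1 VA=0x741A1029A (w,user):
  L0 @0x28[29] → 0x32007  P=1,RW=1,US=1,PS=0
  L1 @0x32[13] → 0x36007  P=1,RW=1,US=1,PS=0
  L2 @0x36[16] → 0x37005  P=1,RW=0,US=1,PS=0
  ✗ PROTECTION_VIOLATION  [3 reads]
#2 VA=0x6C0C06823 (w,kernel):
  L0 @0x28[27] → 0x3A007  P=1,RW=1,US=1,PS=0
  L1 @0x3A[6] → 0x3D007  P=1,RW=1,US=1,PS=0
  L2 @0x3D[6] → 0x3E007  P=1,RW=1,US=1,PS=0
  → PA=0x3E823  (3 entries read)

Access #1 fault: PROTECTION_VIOLATION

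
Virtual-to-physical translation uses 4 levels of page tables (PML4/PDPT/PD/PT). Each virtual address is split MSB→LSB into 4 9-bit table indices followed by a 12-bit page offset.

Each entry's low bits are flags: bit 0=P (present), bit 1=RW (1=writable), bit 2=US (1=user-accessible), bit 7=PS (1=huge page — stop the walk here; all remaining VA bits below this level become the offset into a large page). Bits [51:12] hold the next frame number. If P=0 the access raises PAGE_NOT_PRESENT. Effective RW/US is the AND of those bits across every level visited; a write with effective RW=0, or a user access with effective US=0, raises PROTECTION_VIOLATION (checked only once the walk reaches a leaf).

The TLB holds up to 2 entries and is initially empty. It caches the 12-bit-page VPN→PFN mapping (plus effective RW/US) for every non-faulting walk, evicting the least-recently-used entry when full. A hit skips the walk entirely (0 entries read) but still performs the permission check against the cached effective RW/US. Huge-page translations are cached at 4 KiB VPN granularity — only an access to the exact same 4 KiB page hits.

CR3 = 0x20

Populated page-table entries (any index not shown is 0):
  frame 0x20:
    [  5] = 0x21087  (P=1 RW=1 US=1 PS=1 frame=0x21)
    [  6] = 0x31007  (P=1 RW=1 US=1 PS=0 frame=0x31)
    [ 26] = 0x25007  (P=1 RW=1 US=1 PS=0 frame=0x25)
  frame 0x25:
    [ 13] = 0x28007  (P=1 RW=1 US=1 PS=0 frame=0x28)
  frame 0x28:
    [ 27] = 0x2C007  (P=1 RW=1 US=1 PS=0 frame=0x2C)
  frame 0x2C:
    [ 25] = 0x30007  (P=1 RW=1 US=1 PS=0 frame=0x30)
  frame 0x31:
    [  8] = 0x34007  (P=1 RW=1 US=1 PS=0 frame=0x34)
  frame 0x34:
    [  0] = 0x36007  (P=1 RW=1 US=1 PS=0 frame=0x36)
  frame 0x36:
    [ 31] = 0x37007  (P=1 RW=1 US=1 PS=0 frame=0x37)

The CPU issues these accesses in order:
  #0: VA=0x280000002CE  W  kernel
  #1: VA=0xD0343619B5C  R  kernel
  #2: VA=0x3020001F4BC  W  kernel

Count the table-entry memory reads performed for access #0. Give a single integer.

Walk each access:
#0 VA=0x280000002CE (w,kernel):
  lvl0: tbl 0x20, slot 5 ⇒ 0x21087 (P1/RW1/US1/PS1)
  → PA=0x212CE (huge @L0)  (1 entries read)
#1 VA=0xD0343619B5C (r,kernel):
  lvl0: tbl 0x20, slot 26 ⇒ 0x25007 (P1/RW1/US1/PS0)
  lvl1: tbl 0x25, slot 13 ⇒ 0x28007 (P1/RW1/US1/PS0)
  lvl2: tbl 0x28, slot 27 ⇒ 0x2C007 (P1/RW1/US1/PS0)
  lvl3: tbl 0x2C, slot 25 ⇒ 0x30007 (P1/RW1/US1/PS0)
  → PA=0x30B5C  (4 entries read)
#2 VA=0x3020001F4BC (w,kernel):
  lvl0: tbl 0x20, slot 6 ⇒ 0x31007 (P1/RW1/US1/PS0)
  lvl1: tbl 0x31, slot 8 ⇒ 0x34007 (P1/RW1/US1/PS0)
  lvl2: tbl 0x34, slot 0 ⇒ 0x36007 (P1/RW1/US1/PS0)
  lvl3: tbl 0x36, slot 31 ⇒ 0x37007 (P1/RW1/US1/PS0)
  → PA=0x374BC  (4 entries read)

Entries read for #0: 1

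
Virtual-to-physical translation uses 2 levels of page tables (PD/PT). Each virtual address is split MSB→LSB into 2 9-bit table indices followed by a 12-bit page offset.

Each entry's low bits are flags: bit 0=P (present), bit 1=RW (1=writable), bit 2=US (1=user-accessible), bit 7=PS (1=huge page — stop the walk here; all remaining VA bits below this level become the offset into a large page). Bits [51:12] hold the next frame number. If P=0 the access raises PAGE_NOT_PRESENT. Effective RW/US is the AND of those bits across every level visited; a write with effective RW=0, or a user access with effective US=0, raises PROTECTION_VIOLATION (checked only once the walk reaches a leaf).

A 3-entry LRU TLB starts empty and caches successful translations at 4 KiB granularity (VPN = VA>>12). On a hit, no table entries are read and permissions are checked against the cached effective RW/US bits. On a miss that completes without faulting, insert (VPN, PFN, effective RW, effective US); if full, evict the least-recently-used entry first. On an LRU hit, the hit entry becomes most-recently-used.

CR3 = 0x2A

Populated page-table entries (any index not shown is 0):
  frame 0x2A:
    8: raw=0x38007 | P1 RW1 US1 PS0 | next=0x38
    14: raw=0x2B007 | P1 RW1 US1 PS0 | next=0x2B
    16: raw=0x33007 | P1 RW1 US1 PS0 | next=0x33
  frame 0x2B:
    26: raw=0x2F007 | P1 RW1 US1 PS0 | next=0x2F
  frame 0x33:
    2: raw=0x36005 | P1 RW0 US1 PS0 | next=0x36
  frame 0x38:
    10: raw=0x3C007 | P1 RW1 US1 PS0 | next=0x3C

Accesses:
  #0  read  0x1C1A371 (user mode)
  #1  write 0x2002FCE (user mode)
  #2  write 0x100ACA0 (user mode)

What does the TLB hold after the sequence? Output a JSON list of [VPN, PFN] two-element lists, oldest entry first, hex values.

Trace:
#0 VA=0x1C1A371 (r,user):
  lvl0: tbl 0x2A, slot 14 ⇒ 0x2B007 (P1/RW1/US1/PS0)
  lvl1: tbl 0x2B, slot 26 ⇒ 0x2F007 (P1/RW1/US1/PS0)
  → PA=0x2F371  (2 entries read)
#1 VA=0x2002FCE (w,user):
  lvl0: tbl 0x2A, slot 16 ⇒ 0x33007 (P1/RW1/US1/PS0)
  lvl1: tbl 0x33, slot 2 ⇒ 0x36005 (P1/RW0/US1/PS0)
  ✗ PROTECTION_VIOLATION  [2 reads]
#2 VA=0x100ACA0 (w,user):
  lvl0: tbl 0x2A, slot 8 ⇒ 0x38007 (P1/RW1/US1/PS0)
  lvl1: tbl 0x38, slot 10 ⇒ 0x3C007 (P1/RW1/US1/PS0)
  → PA=0x3CCA0  (2 entries read)

TLB: [["0x1C1A", "0x2F"], ["0x100A", "0x3C"]]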